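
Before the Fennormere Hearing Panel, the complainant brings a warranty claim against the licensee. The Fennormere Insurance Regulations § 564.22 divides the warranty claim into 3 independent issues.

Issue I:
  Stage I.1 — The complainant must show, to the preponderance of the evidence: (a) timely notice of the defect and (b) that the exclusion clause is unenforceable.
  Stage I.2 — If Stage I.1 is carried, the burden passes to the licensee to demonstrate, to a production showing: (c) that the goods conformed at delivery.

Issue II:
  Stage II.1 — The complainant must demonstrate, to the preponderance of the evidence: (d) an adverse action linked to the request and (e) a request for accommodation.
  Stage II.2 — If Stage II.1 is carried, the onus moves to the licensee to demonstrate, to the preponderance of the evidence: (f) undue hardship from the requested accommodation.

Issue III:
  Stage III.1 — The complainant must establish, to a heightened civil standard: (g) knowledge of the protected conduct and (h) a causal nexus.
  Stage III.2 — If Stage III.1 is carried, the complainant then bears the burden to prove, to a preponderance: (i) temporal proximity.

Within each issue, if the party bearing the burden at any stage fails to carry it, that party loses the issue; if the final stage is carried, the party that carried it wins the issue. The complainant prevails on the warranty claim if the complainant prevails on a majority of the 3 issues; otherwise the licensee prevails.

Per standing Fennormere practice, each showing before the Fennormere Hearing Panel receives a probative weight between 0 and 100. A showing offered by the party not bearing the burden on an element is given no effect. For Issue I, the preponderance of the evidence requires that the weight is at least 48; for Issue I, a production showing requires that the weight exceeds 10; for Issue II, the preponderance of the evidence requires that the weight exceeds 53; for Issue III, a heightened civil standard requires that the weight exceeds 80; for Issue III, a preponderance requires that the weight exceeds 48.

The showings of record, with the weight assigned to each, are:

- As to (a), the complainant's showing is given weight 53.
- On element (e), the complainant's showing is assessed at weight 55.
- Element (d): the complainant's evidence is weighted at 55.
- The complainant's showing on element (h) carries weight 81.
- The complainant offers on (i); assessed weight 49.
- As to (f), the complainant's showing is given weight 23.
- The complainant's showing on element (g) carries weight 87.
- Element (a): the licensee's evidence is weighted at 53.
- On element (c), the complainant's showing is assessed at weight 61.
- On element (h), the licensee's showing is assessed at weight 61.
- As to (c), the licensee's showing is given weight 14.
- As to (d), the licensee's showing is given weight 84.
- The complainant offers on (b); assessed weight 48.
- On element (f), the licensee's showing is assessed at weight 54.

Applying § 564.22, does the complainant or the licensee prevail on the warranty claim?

— Issue I —
At Stage I.1 the complainant must meet the preponderance of the evidence (weight is at least 48): on (a) the weight is 53 (the licensee's 53 is given no effect), ≥ 48, so (a) meets the standard; on (b) the weight is 48, which does reach 48, so (b) meets the standard.
  Stage I.1 is satisfied; the onus moves to the licensee.
At Stage I.2 the licensee must meet a production showing (weight exceeds 10): on (c) the weight is 14 (the complainant's 61 is given no effect), > 10, so (c) meets the standard.
  Stage I.2 carried; the final stage is satisfied.
All stages carried — the licensee prevails on this issue.
— Issue II —
At Stage II.1 the complainant must meet the preponderance of the evidence (weight exceeds 53): on (d) the weight is 55 (the licensee's 84 is given no effect), > 53, so (d) meets the standard; on (e) the weight is 55, > 53, so (e) meets the standard.
  Stage II.1 is satisfied; the onus moves to the licensee.
At Stage II.2 the licensee must meet the preponderance of the evidence (weight exceeds 53): on (f) the weight is 54 (the complainant's 23 is given no effect), which does exceed 53, so (f) meets the standard.
  All elements met at the final stage.
With every stage satisfied, the licensee prevails on this issue.
— Issue III —
Stage III.1 — burden on complainant; standard: a heightened civil standard (weight exceeds 80).
    (g): 87 > 80 [met]
    (h): 81 (licensee's 61 disregarded) > 80 [met]
  Stage III.1 carried; the burden remains with the complainant.
Stage III.2 — burden on complainant; standard: a preponderance (weight exceeds 48).
    (i): 49 > 48 [met]
  Stage III.2 carried; the final stage is satisfied.
Every stage carried; the complainant prevails on this issue.
Per-issue: Issue I → licensee; Issue II → licensee; Issue III → complainant. The complainant must prevail on a majority of issues; overall, the licensee prevails.

licensee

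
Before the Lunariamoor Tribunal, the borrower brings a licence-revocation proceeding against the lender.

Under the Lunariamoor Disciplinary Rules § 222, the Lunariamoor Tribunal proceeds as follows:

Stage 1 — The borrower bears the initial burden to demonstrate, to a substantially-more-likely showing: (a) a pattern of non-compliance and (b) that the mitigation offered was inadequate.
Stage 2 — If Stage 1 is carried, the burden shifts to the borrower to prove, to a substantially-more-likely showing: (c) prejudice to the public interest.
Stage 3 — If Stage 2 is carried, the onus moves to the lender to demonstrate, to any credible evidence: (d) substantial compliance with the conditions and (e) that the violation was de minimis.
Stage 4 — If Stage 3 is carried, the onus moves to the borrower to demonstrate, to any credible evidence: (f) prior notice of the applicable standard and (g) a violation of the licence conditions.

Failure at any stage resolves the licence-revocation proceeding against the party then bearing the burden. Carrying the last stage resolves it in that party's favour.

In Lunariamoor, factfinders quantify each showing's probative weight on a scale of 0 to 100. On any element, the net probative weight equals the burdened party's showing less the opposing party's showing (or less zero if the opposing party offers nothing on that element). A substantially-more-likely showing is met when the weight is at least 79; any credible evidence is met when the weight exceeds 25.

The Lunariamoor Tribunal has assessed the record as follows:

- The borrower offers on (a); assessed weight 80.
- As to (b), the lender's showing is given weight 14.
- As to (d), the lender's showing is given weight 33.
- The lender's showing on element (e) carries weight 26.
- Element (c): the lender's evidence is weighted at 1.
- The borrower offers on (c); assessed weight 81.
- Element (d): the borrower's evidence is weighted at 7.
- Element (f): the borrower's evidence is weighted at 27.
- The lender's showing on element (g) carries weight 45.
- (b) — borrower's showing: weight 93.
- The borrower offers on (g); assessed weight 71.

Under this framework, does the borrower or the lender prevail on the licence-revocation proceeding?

borrower

Stage 1 (borrower, a substantially-more-likely showing, weight is at least 79): (a) 80 ≥ 79 — meets; (b) net 93−14=79 ≥ 79 — meets.
  All elements met. The borrower retains the burden for Stage 2.
Stage 2 (borrower, a substantially-more-likely showing, weight is at least 79): (c) net 81−1=80 ≥ 79 — meets.
  All elements met. The burden passes to the lender.
Stage 3 (lender, any credible evidence, weight exceeds 25): (d) net 33−7=26 > 25 — meets; (e) 26 > 25 — meets.
  Stage 3 carried; the burden shifts to the borrower.
Stage 4 (borrower, any credible evidence, weight exceeds 25): (f) 27 > 25 — meets; (g) net 71−45=26 > 25 — meets.
  All elements met at the final stage.
With every stage satisfied, the borrower prevails.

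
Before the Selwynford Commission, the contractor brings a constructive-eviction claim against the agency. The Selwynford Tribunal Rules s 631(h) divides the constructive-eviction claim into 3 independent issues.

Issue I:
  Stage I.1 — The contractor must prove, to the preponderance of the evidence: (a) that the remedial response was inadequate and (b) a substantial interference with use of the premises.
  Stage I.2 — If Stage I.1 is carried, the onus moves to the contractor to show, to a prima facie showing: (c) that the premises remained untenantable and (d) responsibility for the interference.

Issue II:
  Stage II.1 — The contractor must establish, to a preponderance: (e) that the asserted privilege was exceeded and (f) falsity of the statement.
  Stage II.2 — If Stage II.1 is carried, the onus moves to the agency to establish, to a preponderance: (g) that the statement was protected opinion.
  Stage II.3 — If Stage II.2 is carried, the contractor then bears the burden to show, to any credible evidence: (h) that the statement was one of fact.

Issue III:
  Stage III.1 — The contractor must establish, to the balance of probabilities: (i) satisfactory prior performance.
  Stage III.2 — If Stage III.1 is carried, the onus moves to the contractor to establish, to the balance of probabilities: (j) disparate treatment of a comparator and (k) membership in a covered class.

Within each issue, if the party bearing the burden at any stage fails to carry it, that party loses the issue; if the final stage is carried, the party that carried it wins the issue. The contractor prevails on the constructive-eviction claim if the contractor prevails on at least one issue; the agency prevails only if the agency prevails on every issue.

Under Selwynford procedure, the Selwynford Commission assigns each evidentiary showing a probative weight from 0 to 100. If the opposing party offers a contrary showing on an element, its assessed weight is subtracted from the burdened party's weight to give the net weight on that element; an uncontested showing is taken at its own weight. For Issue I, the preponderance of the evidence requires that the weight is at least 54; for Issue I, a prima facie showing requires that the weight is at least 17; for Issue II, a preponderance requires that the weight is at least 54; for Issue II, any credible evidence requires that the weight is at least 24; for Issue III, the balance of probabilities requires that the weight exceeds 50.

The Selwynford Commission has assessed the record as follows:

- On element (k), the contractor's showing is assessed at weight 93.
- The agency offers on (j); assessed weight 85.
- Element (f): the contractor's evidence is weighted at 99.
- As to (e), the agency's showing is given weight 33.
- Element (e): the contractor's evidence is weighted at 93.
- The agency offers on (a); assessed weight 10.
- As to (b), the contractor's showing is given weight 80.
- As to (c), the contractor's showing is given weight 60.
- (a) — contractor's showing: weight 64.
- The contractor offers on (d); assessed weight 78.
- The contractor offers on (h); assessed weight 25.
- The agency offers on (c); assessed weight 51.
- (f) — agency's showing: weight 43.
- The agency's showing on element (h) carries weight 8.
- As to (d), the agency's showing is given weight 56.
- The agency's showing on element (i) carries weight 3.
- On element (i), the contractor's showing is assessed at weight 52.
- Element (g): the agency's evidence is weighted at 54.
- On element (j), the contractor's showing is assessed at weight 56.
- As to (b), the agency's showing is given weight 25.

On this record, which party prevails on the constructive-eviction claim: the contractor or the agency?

agency

— Issue I —
Stage I.1 (contractor, the preponderance of the evidence, weight is at least 54): (a) net 64−10=54 ≥ 54 — meets; (b) net 80−25=55 ≥ 54 — meets.
  All elements met. The contractor retains the burden for Stage I.2.
Stage I.2 (contractor, a prima facie showing, weight is at least 17): (c) net 60−51=9 < 17 — fails; (d) net 78−56=22 ≥ 17 — meets.
  Stage I.2 not carried; the contractor fails its burden.
So the agency prevails on this issue.
— Issue II —
Stage II.1 — burden on contractor; standard: a preponderance (weight is at least 54).
    (e): 93 − 33 = 60 ≥ 54 [met]
    (f): 99 − 43 = 56 ≥ 54 [met]
  The contractor carries Stage II.1; the agency now bears the burden.
Stage II.2 — burden on agency; standard: a preponderance (weight is at least 54).
    (g): 54 ≥ 54 [met]
  Stage II.2 is satisfied; the onus moves to the contractor.
Stage II.3 — burden on contractor; standard: any credible evidence (weight is at least 24).
    (h): 25 − 8 = 17 < 24 [not met]
  The contractor does not carry Stage II.3.
So the agency prevails on this issue.
— Issue III —
At Stage III.1 the contractor must meet the balance of probabilities (weight exceeds 50): on (i) the weight is 52 less the opposing 3 gives net 49, ≤ 50, so (i) does not meet the standard.
  The contractor does not carry Stage III.1.
So the agency prevails on this issue.
Per-issue: Issue I → agency; Issue II → agency; Issue III → agency. The contractor must prevail on at least one issue; overall, the agency prevails.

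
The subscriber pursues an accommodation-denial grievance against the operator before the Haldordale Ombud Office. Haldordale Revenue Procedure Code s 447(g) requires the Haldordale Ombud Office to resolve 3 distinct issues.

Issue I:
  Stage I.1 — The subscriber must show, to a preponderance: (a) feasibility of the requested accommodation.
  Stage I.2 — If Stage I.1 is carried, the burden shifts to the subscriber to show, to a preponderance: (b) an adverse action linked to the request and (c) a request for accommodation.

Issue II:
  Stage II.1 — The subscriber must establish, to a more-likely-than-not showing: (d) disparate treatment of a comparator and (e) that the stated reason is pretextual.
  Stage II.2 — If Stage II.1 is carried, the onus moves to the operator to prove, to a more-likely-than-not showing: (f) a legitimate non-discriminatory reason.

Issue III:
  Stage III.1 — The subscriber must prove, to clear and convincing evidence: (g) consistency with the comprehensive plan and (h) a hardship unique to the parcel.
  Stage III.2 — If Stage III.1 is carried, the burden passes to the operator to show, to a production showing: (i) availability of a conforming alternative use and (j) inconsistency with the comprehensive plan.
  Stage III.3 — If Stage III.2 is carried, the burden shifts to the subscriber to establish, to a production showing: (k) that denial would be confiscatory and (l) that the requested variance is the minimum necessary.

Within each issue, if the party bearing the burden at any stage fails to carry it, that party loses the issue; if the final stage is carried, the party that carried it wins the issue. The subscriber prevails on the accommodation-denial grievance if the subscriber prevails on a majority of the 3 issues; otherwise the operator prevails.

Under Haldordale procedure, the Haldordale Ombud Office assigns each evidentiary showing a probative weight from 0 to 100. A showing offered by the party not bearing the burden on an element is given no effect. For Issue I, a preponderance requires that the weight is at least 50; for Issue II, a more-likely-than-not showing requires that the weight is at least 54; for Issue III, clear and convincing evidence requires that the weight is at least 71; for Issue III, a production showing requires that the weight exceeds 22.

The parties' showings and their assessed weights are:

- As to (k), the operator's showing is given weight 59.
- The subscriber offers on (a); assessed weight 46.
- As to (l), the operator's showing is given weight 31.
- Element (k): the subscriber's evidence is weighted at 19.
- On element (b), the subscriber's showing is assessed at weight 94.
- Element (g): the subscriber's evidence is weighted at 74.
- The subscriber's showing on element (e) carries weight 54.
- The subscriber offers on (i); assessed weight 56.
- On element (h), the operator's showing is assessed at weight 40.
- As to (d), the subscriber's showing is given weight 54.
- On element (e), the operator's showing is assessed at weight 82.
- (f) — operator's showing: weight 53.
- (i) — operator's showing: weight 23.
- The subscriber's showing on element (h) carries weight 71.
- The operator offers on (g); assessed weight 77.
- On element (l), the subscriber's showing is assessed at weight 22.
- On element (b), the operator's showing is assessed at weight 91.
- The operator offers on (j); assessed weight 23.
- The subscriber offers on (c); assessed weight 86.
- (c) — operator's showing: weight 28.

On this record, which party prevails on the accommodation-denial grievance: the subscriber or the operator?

operator

— Issue I —
Stage I.1 — burden on subscriber; standard: a preponderance (weight is at least 50).
    (a): 46 < 50 [not met]
  Not every element is met, so the subscriber fails to carry Stage I.1.
So the operator prevails on this issue.
— Issue II —
At Stage II.1 the subscriber must meet a more-likely-than-not showing (weight is at least 54): on (d) the weight is 54, ≥ 54, so (d) meets the standard; on (e) the weight is 54 (the operator's 82 is given no effect), which does reach 54, so (e) meets the standard.
  The subscriber carries Stage II.1; the operator now bears the burden.
At Stage II.2 the operator must meet a more-likely-than-not showing (weight is at least 54): on (f) the weight is 53, < 54, so (f) does not meet the standard.
  Not every element is met, so the operator fails to carry Stage II.2.
The analysis ends at Stage II.2; the subscriber prevails on this issue.
— Issue III —
Stage III.1 — burden on subscriber; standard: clear and convincing evidence (weight is at least 71).
    (g): 74 (operator's 77 disregarded) ≥ 71 [met]
    (h): 71 (operator's 40 disregarded) ≥ 71 [met]
  All elements met. The burden passes to the operator.
Stage III.2 — burden on operator; standard: a production showing (weight exceeds 22).
    (i): 23 (subscriber's 56 disregarded) > 22 [met]
    (j): 23 > 22 [met]
  Stage III.2 carried; the burden shifts to the subscriber.
Stage III.3 — burden on subscriber; standard: a production showing (weight exceeds 22).
    (k): 19 (operator's 59 disregarded) ≤ 22 [not met]
    (l): 22 (operator's 31 disregarded) ≤ 22 [not met]
  Stage III.3 not carried; the subscriber fails its burden.
The analysis ends at Stage III.3; the operator prevails on this issue.
Per-issue: Issue I → operator; Issue II → subscriber; Issue III → operator. The subscriber must prevail on a majority of issues; overall, the operator prevails.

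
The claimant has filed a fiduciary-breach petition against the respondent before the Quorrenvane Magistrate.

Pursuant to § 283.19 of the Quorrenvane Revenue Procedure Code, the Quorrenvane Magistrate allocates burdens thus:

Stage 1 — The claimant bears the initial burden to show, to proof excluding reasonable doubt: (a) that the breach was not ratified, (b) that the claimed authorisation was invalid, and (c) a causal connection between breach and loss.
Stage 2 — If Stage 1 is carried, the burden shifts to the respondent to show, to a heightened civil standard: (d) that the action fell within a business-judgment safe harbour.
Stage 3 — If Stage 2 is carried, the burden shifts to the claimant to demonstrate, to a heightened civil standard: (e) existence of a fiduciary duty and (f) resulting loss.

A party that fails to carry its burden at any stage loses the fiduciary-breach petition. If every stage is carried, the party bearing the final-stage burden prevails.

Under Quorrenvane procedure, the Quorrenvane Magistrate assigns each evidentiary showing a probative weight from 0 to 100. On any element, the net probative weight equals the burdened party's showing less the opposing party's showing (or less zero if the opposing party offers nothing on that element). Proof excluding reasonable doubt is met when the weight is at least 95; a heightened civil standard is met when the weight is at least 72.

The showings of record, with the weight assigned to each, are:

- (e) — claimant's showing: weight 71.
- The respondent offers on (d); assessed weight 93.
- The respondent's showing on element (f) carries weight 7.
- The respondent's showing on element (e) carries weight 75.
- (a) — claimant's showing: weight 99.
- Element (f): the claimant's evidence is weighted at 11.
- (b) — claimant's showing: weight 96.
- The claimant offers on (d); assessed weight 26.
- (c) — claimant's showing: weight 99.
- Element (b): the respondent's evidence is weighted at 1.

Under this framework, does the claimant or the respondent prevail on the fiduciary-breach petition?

claimant

Stage 1 — burden on claimant; standard: proof excluding reasonable doubt (weight is at least 95).
    (a): 99 ≥ 95 [met]
    (b): 96 − 1 = 95 ≥ 95 [met]
    (c): 99 ≥ 95 [met]
  Stage 1 carried; the burden shifts to the respondent.
Stage 2 — burden on respondent; standard: a heightened civil standard (weight is at least 72).
    (d): 93 − 26 = 67 < 72 [not met]
  The respondent does not carry Stage 2.
The claimant prevails.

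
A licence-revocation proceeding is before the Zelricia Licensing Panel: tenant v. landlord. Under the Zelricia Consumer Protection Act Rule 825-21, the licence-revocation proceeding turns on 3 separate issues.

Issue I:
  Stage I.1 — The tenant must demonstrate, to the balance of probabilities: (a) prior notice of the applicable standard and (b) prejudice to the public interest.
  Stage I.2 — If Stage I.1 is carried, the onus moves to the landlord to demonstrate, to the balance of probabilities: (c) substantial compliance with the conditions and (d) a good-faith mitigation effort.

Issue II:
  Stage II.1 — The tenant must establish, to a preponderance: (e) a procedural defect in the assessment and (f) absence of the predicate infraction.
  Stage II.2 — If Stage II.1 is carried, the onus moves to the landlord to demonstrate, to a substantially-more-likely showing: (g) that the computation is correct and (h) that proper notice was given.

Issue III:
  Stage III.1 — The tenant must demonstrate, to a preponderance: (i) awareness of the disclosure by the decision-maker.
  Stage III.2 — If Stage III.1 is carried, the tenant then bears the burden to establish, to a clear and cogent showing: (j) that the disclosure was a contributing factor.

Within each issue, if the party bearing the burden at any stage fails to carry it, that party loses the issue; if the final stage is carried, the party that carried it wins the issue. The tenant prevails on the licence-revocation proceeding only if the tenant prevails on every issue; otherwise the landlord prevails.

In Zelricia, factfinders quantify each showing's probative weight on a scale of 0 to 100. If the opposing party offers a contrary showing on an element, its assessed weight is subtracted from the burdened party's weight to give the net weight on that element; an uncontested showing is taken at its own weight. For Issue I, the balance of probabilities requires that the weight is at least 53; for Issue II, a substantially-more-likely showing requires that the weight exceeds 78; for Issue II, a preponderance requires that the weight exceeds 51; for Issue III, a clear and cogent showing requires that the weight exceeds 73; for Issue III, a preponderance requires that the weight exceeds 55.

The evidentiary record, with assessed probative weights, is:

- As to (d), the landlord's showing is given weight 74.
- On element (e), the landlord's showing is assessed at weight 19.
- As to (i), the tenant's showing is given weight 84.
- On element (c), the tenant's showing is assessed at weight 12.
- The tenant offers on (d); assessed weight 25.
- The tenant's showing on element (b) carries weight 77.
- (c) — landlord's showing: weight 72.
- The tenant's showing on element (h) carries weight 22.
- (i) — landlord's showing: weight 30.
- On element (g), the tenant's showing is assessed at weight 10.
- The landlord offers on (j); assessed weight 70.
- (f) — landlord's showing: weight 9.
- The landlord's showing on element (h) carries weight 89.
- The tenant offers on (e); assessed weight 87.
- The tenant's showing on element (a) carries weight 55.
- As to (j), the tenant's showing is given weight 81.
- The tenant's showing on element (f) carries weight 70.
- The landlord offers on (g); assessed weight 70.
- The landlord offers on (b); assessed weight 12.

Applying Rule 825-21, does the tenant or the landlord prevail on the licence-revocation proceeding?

landlord

— Issue I —
At Stage I.1 the tenant must meet the balance of probabilities (weight is at least 53): on (a) the weight is 55, ≥ 53, so (a) meets the standard; on (b) the weight is 77 less the opposing 12 gives net 65, ≥ 53, so (b) meets the standard.
  Stage I.1 is satisfied; the onus moves to the landlord.
At Stage I.2 the landlord must meet the balance of probabilities (weight is at least 53): on (c) the weight is 72 less the opposing 12 gives net 60, ≥ 53, so (c) meets the standard; on (d) the weight is 74 less the opposing 25 gives net 49, which does not reach 53, so (d) does not meet the standard.
  The landlord does not carry Stage I.2.
The tenant prevails on this issue.
— Issue II —
At Stage II.1 the tenant must meet a preponderance (weight exceeds 51): on (e) the weight is 87 less the opposing 19 gives net 68, > 51, so (e) meets the standard; on (f) the weight is 70 less the opposing 9 gives net 61, > 51, so (f) meets the standard.
  All elements met. The burden passes to the landlord.
At Stage II.2 the landlord must meet a substantially-more-likely showing (weight exceeds 78): on (g) the weight is 70 less the opposing 10 gives net 60, which does not exceed 78, so (g) does not meet the standard; on (h) the weight is 89 less the opposing 22 gives net 67, which does not exceed 78, so (h) does not meet the standard.
  Stage II.2 not carried; the landlord fails its burden.
The tenant prevails on this issue.
— Issue III —
Stage III.1 (tenant, a preponderance, weight exceeds 55): (i) net 84−30=54 ≤ 55 — fails.
  The tenant does not carry Stage III.1.
The landlord prevails on this issue.
Per-issue: Issue I → tenant; Issue II → tenant; Issue III → landlord. The tenant must prevail on every issue; overall, the landlord prevails.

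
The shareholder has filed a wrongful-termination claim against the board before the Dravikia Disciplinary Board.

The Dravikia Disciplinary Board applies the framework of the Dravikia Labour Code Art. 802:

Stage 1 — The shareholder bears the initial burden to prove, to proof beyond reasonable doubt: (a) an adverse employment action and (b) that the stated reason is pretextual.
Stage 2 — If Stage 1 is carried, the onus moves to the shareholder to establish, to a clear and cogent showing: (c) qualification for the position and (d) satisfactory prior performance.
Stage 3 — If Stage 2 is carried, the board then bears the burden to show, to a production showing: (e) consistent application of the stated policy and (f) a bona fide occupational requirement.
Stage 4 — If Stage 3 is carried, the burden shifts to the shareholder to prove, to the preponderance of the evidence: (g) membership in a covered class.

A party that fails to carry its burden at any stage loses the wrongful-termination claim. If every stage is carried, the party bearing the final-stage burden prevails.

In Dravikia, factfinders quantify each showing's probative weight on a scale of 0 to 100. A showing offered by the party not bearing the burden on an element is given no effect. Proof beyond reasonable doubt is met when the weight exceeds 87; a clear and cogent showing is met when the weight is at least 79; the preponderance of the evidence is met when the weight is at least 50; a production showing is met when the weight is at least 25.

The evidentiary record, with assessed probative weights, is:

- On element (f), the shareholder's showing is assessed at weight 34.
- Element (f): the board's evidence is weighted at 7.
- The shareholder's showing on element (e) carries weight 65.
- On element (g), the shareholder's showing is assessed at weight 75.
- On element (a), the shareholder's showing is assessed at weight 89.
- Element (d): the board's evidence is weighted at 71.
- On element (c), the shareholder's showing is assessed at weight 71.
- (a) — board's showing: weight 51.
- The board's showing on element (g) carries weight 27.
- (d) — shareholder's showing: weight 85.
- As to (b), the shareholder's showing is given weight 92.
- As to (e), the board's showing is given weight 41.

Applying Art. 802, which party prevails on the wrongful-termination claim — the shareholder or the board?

Stage 1 — burden on shareholder; standard: proof beyond reasonable doubt (weight exceeds 87).
    (a): 89 (board's 51 disregarded) > 87 [met]
    (b): 92 > 87 [met]
  All elements met. The shareholder retains the burden for Stage 2.
Stage 2 — burden on shareholder; standard: a clear and cogent showing (weight is at least 79).
    (c): 71 < 79 [not met]
    (d): 85 (board's 71 disregarded) ≥ 79 [met]
  The shareholder does not carry Stage 2.
The board prevails.

board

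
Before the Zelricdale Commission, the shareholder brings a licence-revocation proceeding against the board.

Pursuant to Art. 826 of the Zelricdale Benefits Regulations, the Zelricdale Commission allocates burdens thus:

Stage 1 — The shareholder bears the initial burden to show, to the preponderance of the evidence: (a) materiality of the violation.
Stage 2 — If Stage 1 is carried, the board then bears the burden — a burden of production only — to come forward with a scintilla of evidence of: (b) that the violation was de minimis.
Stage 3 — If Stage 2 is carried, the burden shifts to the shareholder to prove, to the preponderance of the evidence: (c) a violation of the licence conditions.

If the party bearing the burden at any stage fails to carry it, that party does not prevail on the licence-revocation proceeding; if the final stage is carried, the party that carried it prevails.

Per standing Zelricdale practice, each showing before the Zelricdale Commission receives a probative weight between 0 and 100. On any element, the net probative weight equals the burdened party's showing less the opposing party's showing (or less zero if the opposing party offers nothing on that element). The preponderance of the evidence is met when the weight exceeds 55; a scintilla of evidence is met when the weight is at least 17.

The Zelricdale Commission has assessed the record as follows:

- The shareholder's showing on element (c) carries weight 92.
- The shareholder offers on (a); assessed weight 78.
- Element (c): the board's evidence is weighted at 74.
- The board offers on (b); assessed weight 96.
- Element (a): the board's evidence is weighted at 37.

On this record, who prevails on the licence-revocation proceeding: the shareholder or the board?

board

At Stage 1 the shareholder must meet the preponderance of the evidence (weight exceeds 55): on (a) the weight is 78 less the opposing 37 gives net 41, ≤ 55, so (a) does not meet the standard.
  Not every element is met, so the shareholder fails to carry Stage 1.
So the board prevails.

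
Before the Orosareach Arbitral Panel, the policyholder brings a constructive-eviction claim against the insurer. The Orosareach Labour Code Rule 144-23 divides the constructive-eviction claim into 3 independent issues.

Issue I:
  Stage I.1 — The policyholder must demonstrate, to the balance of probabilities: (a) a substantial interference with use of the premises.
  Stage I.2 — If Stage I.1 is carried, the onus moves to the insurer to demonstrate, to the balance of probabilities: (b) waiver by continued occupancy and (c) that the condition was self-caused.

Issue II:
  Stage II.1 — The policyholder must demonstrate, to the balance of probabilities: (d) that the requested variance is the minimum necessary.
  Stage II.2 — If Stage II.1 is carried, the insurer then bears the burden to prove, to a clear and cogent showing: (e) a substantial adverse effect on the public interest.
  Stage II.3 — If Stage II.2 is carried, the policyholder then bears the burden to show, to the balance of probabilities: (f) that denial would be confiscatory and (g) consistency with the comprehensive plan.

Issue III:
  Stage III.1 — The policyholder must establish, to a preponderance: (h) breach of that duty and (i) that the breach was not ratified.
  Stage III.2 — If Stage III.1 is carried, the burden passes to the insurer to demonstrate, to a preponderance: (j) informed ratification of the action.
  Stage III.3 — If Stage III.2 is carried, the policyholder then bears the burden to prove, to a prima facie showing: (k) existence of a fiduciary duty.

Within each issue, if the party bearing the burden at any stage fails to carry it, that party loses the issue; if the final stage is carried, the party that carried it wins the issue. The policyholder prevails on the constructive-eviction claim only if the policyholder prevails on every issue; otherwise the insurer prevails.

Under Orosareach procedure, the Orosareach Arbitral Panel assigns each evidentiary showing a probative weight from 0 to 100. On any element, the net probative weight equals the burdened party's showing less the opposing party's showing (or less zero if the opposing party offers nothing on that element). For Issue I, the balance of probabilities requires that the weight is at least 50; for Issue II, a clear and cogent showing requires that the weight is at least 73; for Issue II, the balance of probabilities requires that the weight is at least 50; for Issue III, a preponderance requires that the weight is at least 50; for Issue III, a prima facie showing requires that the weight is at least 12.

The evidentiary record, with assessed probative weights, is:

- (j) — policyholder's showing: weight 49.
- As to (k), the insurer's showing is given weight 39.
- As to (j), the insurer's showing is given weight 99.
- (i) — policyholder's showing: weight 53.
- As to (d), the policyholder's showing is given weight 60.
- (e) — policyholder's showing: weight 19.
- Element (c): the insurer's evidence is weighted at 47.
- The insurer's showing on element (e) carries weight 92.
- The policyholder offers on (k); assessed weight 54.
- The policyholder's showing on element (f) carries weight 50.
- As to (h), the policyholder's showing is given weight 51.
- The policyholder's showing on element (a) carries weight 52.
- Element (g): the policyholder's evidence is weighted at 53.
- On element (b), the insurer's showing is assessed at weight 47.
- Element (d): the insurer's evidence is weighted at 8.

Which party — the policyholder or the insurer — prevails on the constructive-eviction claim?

— Issue I —
Stage I.1 (policyholder, the balance of probabilities, weight is at least 50): (a) 52 ≥ 50 — meets.
  Stage I.1 is satisfied; the onus moves to the insurer.
Stage I.2 (insurer, the balance of probabilities, weight is at least 50): (b) 47 < 50 — fails; (c) 47 < 50 — fails.
  Stage I.2 not carried; the insurer fails its burden.
The analysis ends at Stage I.2; the policyholder prevails on this issue.
— Issue II —
At Stage II.1 the policyholder must meet the balance of probabilities (weight is at least 50): on (d) the weight is 60 less the opposing 8 gives net 52, ≥ 50, so (d) meets the standard.
  All elements met. The burden passes to the insurer.
At Stage II.2 the insurer must meet a clear and cogent showing (weight is at least 73): on (e) the weight is 92 less the opposing 19 gives net 73, which does reach 73, so (e) meets the standard.
  Stage II.2 is satisfied; the onus moves to the policyholder.
At Stage II.3 the policyholder must meet the balance of probabilities (weight is at least 50): on (f) the weight is 50, which does reach 50, so (f) meets the standard; on (g) the weight is 53, ≥ 50, so (g) meets the standard.
  All elements met at the final stage.
All stages carried — the policyholder prevails on this issue.
— Issue III —
Stage III.1 (policyholder, a preponderance, weight is at least 50): (h) 51 ≥ 50 — meets; (i) 53 ≥ 50 — meets.
  Stage III.1 is satisfied; the onus moves to the insurer.
Stage III.2 (insurer, a preponderance, weight is at least 50): (j) net 99−49=50 ≥ 50 — meets.
  All elements met. The burden passes to the policyholder.
Stage III.3 (policyholder, a prima facie showing, weight is at least 12): (k) net 54−39=15 ≥ 12 — meets.
  Stage III.3 carried; the final stage is satisfied.
All stages carried — the policyholder prevails on this issue.
Per-issue: Issue I → policyholder; Issue II → policyholder; Issue III → policyholder. The policyholder must prevail on every issue; overall, the policyholder prevails.

policyholder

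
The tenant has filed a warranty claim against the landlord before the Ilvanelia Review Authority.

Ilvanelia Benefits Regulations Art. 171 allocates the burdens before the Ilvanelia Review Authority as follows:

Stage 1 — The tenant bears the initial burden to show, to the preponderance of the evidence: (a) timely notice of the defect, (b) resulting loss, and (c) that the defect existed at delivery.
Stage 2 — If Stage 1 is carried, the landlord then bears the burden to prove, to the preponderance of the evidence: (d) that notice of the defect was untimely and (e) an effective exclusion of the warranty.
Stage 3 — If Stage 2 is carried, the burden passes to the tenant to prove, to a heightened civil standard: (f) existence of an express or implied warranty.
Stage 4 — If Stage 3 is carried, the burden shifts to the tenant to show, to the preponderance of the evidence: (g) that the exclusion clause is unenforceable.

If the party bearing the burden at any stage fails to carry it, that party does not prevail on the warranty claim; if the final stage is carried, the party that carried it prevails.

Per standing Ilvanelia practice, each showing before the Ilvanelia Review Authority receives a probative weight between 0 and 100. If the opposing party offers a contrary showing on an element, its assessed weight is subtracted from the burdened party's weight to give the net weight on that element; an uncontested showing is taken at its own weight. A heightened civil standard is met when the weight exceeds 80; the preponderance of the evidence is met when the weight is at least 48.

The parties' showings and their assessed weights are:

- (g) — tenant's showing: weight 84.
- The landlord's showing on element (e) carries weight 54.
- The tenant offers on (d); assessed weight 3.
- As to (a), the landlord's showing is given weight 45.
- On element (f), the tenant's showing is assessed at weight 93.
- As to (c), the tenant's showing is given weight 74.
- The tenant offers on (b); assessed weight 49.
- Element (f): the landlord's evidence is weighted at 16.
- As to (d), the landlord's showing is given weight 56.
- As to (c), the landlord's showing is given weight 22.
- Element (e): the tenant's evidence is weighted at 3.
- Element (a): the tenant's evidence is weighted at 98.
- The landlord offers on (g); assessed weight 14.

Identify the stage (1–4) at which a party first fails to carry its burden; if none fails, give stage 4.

Stage 1 — burden on tenant; standard: the preponderance of the evidence (weight is at least 48).
    (a): 98 − 45 = 53 ≥ 48 [met]
    (b): 49 ≥ 48 [met]
    (c): 74 − 22 = 52 ≥ 48 [met]
  The tenant carries Stage 1; the landlord now bears the burden.
Stage 2 — burden on landlord; standard: the preponderance of the evidence (weight is at least 48).
    (d): 56 − 3 = 53 ≥ 48 [met]
    (e): 54 − 3 = 51 ≥ 48 [met]
  The landlord carries Stage 2; the tenant now bears the burden.
Stage 3 — burden on tenant; standard: a heightened civil standard (weight exceeds 80).
    (f): 93 − 16 = 77 ≤ 80 [not met]
  The tenant does not carry Stage 3.
So the landlord prevails.

stage 3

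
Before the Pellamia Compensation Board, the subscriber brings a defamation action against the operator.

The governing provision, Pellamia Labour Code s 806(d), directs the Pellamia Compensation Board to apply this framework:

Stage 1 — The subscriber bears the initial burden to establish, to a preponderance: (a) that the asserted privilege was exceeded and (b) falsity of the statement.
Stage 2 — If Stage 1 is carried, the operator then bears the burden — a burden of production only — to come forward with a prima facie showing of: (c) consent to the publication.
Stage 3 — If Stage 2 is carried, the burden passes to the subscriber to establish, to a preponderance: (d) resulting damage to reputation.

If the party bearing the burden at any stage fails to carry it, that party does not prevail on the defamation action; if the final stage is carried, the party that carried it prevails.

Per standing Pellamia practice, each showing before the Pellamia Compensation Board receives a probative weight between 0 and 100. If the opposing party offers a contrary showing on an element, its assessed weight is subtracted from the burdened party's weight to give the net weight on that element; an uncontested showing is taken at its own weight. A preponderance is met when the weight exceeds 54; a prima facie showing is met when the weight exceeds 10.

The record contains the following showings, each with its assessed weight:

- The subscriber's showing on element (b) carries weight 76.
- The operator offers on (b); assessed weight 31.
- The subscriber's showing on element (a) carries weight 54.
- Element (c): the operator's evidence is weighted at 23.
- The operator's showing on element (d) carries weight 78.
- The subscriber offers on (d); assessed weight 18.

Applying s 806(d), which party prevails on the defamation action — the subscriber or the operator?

Stage 1 — burden on subscriber; standard: a preponderance (weight exceeds 54).
    (a): 54 ≤ 54 [not met]
    (b): 76 − 31 = 45 ≤ 54 [not met]
  Stage 1 not carried; the subscriber fails its burden.
So the operator prevails.

operator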